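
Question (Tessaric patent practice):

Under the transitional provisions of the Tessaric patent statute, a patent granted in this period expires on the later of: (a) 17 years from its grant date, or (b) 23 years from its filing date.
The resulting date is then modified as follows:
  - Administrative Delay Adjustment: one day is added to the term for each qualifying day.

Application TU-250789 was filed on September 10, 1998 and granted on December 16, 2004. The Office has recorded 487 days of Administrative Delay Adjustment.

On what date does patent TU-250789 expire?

April 17, 2023

(a) grant + 17 years → 16 December 2021.
(b) filing + 23 years → 10 September 2021.
Later of the two: 16 December 2021.
Administrative Delay Adjustment: +487 days → 17 April 2023.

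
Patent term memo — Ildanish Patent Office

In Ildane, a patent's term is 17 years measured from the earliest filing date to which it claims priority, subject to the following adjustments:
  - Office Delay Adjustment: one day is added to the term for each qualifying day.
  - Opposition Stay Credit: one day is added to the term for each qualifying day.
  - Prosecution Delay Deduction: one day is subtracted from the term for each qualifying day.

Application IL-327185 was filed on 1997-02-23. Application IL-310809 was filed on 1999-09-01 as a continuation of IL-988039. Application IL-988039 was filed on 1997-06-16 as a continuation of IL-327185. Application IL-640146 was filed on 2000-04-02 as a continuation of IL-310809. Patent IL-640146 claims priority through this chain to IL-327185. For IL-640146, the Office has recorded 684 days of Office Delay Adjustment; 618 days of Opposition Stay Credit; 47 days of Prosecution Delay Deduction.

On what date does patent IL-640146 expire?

August 1, 2017

Earliest priority filing: 23 February 1997.
Base term: 23 February 1997 + 17 years → 23 February 2014.
Office Delay Adjustment: +684 days → 8 January 2016.
Opposition Stay Credit: +618 days → 17 September 2017.
Prosecution Delay Deduction: −47 days → 1 August 2017.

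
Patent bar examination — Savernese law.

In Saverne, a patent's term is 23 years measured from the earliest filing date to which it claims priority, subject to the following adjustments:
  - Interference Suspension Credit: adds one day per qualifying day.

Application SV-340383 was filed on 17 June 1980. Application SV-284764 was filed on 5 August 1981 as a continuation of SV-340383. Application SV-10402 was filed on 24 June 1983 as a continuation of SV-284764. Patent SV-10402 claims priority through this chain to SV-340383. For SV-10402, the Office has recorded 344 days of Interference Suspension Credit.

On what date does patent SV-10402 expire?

Earliest priority filing: 17 June 1980.
Base term: 17 June 1980 + 23 years → 17 June 2003.
Interference Suspension Credit: +344 days → 26 May 2004.

May 26, 2004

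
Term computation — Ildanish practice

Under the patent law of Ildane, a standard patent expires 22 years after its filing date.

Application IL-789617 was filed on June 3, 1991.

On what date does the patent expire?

2013-06-03

Filing date + 22 years → 3 June 2013.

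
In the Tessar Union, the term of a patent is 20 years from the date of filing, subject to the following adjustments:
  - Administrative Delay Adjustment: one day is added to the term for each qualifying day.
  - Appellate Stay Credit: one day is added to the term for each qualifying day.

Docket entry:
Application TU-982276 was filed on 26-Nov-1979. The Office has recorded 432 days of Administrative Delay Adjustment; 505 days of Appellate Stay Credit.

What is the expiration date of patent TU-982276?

Base term: filing date + 20 years → 26 November 1999.
Administrative Delay Adjustment: +432 days → 31 January 2001.
Appellate Stay Credit: +505 days → 20 June 2002.

June 20, 2002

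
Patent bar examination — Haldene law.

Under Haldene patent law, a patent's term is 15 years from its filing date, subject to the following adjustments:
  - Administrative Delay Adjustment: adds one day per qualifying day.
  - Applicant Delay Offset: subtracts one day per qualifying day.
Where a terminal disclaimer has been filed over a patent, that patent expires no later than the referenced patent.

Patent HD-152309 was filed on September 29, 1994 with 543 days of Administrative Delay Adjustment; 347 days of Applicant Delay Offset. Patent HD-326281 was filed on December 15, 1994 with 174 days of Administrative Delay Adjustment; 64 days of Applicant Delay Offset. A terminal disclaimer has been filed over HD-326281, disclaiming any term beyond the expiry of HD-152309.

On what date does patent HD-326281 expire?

Natural term of HD-326281:
  Base: filing + 15 years → 15 December 2009.
  Administrative Delay Adjustment: +174 days → 7 June 2010.
  Applicant Delay Offset: −64 days → 4 April 2010.
Expiry of referenced patent HD-152309:
  Base: filing + 15 years → 29 September 2009.
  Administrative Delay Adjustment: +543 days → 26 March 2011.
  Applicant Delay Offset: −347 days → 13 April 2010.
Terminal disclaimer: HD-326281 expires on the earlier of 4 April 2010 and 13 April 2010.

April 4, 2010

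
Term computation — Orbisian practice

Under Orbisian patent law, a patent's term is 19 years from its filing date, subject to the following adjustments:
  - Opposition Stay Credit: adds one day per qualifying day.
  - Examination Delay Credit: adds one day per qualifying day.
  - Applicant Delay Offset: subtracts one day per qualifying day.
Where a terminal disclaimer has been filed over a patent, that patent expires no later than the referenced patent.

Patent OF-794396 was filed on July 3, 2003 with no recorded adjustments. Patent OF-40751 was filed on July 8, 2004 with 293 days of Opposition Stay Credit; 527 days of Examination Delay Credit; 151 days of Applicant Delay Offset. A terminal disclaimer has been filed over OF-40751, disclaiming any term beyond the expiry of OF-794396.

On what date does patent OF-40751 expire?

Natural term of OF-40751:
  Base: filing + 19 years → 8 July 2023.
  Opposition Stay Credit: +293 days → 26 April 2024.
  Examination Delay Credit: +527 days → 5 October 2025.
  Applicant Delay Offset: −151 days → 7 May 2025.
Expiry of referenced patent OF-794396:
  Base: filing + 19 years → 3 July 2022.
Terminal disclaimer: OF-40751 expires on the earlier of 7 May 2025 and 3 July 2022.

July 3, 2022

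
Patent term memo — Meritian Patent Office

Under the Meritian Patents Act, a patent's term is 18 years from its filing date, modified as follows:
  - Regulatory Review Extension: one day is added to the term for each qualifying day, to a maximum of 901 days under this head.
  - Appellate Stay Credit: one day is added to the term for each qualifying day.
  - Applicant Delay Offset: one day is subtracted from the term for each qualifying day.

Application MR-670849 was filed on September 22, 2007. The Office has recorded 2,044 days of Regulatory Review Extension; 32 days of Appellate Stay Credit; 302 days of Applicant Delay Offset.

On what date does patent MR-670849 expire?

2027-06-15

Base term: filing date + 18 years → 22 September 2025.
Regulatory Review Extension: 2044 days claimed exceeds the 901-day cap, so +901 days → 11 March 2028.
Appellate Stay Credit: +32 days → 12 April 2028.
Applicant Delay Offset: −302 days → 15 June 2027.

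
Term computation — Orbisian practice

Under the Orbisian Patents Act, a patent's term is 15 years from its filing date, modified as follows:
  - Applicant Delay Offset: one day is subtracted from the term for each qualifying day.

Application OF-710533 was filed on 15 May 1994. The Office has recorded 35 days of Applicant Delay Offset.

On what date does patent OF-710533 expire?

Base term: filing date + 15 years → 15 May 2009.
Applicant Delay Offset: −35 days → 10 April 2009.

2009-04-10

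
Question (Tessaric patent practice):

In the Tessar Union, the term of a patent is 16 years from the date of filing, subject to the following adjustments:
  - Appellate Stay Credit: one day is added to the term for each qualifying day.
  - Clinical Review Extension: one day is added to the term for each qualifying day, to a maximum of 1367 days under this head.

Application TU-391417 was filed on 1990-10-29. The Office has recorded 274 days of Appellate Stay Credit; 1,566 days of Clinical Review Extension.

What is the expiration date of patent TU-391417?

2011-04-27

Base term: filing date + 16 years → 29 October 2006.
Appellate Stay Credit: +274 days → 30 July 2007.
Clinical Review Extension: 1566 days claimed exceeds the 1367-day cap, so +1367 days → 27 April 2011.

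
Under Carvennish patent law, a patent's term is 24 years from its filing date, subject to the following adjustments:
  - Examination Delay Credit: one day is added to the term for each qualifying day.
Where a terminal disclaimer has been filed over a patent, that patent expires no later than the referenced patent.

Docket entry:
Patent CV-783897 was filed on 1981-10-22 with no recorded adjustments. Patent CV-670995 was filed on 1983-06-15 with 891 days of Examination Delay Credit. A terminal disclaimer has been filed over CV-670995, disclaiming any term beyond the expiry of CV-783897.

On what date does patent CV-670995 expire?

Natural term of CV-670995:
  Base: filing + 24 years → 15 June 2007.
  Examination Delay Credit: +891 days → 22 November 2009.
Expiry of referenced patent CV-783897:
  Base: filing + 24 years → 22 October 2005.
Terminal disclaimer: CV-670995 expires on the earlier of 22 November 2009 and 22 October 2005.

October 22, 2005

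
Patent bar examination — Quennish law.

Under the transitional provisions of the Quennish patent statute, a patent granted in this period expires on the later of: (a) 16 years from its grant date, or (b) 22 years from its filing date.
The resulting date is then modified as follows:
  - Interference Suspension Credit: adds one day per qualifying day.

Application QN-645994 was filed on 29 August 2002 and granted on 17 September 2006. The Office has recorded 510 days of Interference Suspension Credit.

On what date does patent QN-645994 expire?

(a) grant + 16 years → 17 September 2022.
(b) filing + 22 years → 29 August 2024.
Later of the two: 29 August 2024.
Interference Suspension Credit: +510 days → 21 January 2026.

2026-01-21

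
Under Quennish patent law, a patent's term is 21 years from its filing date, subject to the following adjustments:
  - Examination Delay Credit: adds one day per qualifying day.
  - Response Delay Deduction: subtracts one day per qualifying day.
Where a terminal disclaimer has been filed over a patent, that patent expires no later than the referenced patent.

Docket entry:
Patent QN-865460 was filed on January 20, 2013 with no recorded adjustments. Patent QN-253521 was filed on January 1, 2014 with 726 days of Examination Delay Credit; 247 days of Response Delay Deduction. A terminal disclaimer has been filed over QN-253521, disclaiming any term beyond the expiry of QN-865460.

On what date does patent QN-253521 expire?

Natural term of QN-253521:
  Base: filing + 21 years → 1 January 2035.
  Examination Delay Credit: +726 days → 27 December 2036.
  Response Delay Deduction: −247 days → 24 April 2036.
Expiry of referenced patent QN-865460:
  Base: filing + 21 years → 20 January 2034.
Terminal disclaimer: QN-253521 expires on the earlier of 24 April 2036 and 20 January 2034.

2034-01-20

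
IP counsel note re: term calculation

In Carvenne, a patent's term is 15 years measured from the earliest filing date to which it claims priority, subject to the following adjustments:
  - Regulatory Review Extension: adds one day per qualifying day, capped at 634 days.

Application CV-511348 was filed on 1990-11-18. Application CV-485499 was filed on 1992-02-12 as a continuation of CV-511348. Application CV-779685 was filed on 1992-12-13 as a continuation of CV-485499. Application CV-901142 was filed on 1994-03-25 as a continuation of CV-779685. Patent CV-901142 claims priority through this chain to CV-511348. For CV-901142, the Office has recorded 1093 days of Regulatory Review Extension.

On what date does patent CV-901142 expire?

Earliest priority filing: 18 November 1990.
Base term: 18 November 1990 + 15 years → 18 November 2005.
Regulatory Review Extension: 1093 days claimed exceeds the 634-day cap, so +634 days → 14 August 2007.

August 14, 2007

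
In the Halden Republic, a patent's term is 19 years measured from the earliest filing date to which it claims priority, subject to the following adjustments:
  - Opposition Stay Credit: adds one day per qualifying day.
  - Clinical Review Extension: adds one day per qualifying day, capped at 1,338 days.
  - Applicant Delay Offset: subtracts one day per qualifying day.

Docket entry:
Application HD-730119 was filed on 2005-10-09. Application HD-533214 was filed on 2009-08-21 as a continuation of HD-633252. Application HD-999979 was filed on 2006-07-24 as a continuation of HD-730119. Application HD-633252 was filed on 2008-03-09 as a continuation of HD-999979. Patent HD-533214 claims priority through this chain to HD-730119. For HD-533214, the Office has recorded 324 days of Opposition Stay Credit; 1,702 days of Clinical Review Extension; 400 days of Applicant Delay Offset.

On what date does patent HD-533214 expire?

Earliest priority filing: 9 October 2005.
Base term: 9 October 2005 + 19 years → 9 October 2024.
Opposition Stay Credit: +324 days → 29 August 2025.
Clinical Review Extension: 1702 days claimed exceeds the 1338-day cap, so +1338 days → 28 April 2029.
Applicant Delay Offset: −400 days → 24 March 2028.

March 24, 2028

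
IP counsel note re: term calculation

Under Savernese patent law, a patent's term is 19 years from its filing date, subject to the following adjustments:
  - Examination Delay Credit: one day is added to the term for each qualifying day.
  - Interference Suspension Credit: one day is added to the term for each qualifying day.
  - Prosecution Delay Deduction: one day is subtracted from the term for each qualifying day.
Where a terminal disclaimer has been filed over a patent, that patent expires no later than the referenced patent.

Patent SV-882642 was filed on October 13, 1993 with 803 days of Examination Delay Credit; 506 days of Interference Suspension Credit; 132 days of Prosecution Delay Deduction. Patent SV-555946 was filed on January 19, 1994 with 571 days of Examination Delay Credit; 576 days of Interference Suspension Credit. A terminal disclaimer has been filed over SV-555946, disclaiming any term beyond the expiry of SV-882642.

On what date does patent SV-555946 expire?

2016-01-03

Natural term of SV-555946:
  Base: filing + 19 years → 19 January 2013.
  Examination Delay Credit: +571 days → 13 August 2014.
  Interference Suspension Credit: +576 days → 11 March 2016.
Expiry of referenced patent SV-882642:
  Base: filing + 19 years → 13 October 2012.
  Examination Delay Credit: +803 days → 25 December 2014.
  Interference Suspension Credit: +506 days → 14 May 2016.
  Prosecution Delay Deduction: −132 days → 3 January 2016.
Terminal disclaimer: SV-555946 expires on the earlier of 11 March 2016 and 3 January 2016.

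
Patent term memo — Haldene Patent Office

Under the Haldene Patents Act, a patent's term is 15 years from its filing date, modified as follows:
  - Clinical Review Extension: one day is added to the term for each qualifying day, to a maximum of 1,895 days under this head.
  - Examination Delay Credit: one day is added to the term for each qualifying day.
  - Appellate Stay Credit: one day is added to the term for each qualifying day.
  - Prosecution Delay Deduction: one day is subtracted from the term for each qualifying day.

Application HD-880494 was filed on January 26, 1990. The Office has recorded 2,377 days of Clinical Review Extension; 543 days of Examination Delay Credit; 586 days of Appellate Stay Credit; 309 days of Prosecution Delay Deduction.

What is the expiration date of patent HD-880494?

July 3, 2012

Base term: filing date + 15 years → 26 January 2005.
Clinical Review Extension: 2377 days claimed exceeds the 1895-day cap, so +1895 days → 5 April 2010.
Examination Delay Credit: +543 days → 30 September 2011.
Appellate Stay Credit: +586 days → 8 May 2013.
Prosecution Delay Deduction: −309 days → 3 July 2012.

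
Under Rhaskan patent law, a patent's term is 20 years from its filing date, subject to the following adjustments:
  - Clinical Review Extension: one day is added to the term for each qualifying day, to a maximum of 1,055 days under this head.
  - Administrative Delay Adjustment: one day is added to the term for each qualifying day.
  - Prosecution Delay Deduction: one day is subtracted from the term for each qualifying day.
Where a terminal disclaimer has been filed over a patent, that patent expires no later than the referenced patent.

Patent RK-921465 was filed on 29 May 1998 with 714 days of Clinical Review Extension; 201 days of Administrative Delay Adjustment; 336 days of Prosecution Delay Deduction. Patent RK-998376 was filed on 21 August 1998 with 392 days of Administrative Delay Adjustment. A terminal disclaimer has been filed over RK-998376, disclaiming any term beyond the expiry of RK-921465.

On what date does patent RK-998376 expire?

September 17, 2019

Natural term of RK-998376:
  Base: filing + 20 years → 21 August 2018.
  Administrative Delay Adjustment: +392 days → 17 September 2019.
Expiry of referenced patent RK-921465:
  Base: filing + 20 years → 29 May 2018.
  Clinical Review Extension: 714 days (within the 1055-day cap) → +714 days → 12 May 2020.
  Administrative Delay Adjustment: +201 days → 29 November 2020.
  Prosecution Delay Deduction: −336 days → 29 December 2019.
Terminal disclaimer: RK-998376 expires on the earlier of 17 September 2019 and 29 December 2019.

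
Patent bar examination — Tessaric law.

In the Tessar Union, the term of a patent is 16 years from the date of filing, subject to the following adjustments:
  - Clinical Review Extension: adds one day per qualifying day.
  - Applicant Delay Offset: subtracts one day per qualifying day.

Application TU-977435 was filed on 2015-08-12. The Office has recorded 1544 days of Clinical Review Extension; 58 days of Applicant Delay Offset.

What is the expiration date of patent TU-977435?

September 6, 2035

Base term: filing date + 16 years → 12 August 2031.
Clinical Review Extension: +1544 days → 3 November 2035.
Applicant Delay Offset: −58 days → 6 September 2035.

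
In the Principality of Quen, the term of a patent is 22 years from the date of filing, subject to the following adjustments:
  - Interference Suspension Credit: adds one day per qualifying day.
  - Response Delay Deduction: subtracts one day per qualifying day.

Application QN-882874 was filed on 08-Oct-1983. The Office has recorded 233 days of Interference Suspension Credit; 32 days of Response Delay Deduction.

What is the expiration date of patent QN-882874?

April 27, 2006

Base term: filing date + 22 years → 8 October 2005.
Interference Suspension Credit: +233 days → 29 May 2006.
Response Delay Deduction: −32 days → 27 April 2006.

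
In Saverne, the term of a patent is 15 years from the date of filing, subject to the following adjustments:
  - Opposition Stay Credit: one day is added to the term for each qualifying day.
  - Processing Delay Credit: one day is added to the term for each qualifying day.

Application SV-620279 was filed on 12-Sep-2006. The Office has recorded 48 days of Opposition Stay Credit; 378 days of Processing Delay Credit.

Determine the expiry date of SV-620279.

November 12, 2022

Base term: filing date + 15 years → 12 September 2021.
Opposition Stay Credit: +48 days → 30 October 2021.
Processing Delay Credit: +378 days → 12 November 2022.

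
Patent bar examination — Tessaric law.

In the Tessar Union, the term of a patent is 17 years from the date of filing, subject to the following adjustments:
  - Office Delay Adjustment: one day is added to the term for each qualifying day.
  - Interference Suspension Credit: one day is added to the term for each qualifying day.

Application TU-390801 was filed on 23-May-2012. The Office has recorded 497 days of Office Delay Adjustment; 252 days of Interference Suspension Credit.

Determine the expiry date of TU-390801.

Base term: filing date + 17 years → 23 May 2029.
Office Delay Adjustment: +497 days → 2 October 2030.
Interference Suspension Credit: +252 days → 11 June 2031.

2031-06-11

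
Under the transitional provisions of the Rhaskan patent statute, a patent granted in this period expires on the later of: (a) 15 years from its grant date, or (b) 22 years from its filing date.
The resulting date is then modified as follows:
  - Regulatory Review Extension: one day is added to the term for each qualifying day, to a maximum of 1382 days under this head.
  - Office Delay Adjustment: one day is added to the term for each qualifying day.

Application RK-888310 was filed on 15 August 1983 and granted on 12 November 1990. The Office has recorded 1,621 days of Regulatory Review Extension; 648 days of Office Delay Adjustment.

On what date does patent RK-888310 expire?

(a) grant + 15 years → 12 November 2005.
(b) filing + 22 years → 15 August 2005.
Later of the two: 12 November 2005.
Regulatory Review Extension: 1621 days claimed exceeds the 1382-day cap, so +1382 days → 25 August 2009.
Office Delay Adjustment: +648 days → 4 June 2011.

2011-06-04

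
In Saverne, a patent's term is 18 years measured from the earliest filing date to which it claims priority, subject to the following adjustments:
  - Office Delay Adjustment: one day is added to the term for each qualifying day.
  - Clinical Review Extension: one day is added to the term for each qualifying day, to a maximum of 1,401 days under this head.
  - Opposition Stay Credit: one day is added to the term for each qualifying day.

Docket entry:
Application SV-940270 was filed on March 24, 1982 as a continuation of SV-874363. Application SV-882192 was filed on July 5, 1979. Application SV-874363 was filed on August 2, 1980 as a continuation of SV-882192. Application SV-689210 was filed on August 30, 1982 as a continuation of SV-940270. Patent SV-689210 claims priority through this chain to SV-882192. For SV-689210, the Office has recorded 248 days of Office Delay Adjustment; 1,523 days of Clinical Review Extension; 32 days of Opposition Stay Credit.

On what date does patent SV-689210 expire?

Earliest priority filing: 5 July 1979.
Base term: 5 July 1979 + 18 years → 5 July 1997.
Office Delay Adjustment: +248 days → 10 March 1998.
Clinical Review Extension: 1523 days claimed exceeds the 1401-day cap, so +1401 days → 9 January 2002.
Opposition Stay Credit: +32 days → 10 February 2002.

February 10, 2002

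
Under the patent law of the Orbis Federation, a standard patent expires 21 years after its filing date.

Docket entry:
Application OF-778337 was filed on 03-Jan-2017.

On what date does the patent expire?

2038-01-03

Filing date + 21 years → 3 January 2038.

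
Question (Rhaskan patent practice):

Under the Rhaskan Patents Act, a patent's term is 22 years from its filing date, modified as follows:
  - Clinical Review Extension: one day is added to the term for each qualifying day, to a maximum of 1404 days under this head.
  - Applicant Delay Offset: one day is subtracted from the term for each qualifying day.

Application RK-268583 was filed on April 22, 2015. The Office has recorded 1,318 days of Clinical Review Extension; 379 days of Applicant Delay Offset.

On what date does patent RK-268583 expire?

Base term: filing date + 22 years → 22 April 2037.
Clinical Review Extension: 1318 days (within the 1404-day cap) → +1318 days → 30 November 2040.
Applicant Delay Offset: −379 days → 17 November 2039.

2039-11-17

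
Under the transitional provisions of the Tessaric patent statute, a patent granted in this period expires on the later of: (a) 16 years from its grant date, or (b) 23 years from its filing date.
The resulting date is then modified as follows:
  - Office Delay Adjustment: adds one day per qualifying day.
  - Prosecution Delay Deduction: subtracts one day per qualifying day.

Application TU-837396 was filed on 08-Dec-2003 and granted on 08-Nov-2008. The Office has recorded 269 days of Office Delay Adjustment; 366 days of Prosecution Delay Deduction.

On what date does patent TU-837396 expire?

(a) grant + 16 years → 8 November 2024.
(b) filing + 23 years → 8 December 2026.
Later of the two: 8 December 2026.
Office Delay Adjustment: +269 days → 3 September 2027.
Prosecution Delay Deduction: −366 days → 2 September 2026.

September 2, 2026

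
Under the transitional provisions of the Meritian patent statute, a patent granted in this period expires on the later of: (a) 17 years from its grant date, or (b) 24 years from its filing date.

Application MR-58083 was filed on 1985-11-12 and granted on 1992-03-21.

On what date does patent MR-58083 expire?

2009-11-12

(a) grant + 17 years → 21 March 2009.
(b) filing + 24 years → 12 November 2009.
Later of the two: 12 November 2009.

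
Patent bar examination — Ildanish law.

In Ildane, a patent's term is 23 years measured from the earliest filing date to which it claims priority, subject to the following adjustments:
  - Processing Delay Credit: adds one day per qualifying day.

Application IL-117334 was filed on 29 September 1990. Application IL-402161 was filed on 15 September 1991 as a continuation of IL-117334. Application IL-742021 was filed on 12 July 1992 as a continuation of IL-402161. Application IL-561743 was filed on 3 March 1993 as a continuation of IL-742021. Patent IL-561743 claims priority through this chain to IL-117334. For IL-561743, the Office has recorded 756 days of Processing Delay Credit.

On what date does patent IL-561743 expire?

October 25, 2015

Earliest priority filing: 29 September 1990.
Base term: 29 September 1990 + 23 years → 29 September 2013.
Processing Delay Credit: +756 days → 25 October 2015.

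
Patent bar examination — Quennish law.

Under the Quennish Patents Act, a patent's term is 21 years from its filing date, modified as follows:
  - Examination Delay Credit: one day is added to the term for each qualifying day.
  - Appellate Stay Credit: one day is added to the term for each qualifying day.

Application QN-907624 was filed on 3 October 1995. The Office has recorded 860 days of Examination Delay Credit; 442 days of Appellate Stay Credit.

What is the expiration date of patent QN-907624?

2020-04-27

Base term: filing date + 21 years → 3 October 2016.
Examination Delay Credit: +860 days → 10 February 2019.
Appellate Stay Credit: +442 days → 27 April 2020.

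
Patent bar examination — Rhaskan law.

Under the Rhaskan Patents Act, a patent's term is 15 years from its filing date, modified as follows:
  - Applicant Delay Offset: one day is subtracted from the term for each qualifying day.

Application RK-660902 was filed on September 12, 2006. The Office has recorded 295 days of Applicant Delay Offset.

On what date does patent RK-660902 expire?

November 21, 2020

Base term: filing date + 15 years → 12 September 2021.
Applicant Delay Offset: −295 days → 21 November 2020.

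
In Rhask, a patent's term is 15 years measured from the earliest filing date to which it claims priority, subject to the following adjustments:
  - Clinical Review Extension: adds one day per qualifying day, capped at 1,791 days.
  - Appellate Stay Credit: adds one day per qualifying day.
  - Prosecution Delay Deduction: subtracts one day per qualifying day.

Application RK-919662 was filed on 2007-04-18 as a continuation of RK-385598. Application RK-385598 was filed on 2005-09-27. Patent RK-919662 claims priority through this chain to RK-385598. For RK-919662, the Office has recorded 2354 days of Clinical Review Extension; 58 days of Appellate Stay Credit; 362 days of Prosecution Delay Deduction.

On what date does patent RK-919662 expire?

Earliest priority filing: 27 September 2005.
Base term: 27 September 2005 + 15 years → 27 September 2020.
Clinical Review Extension: 2354 days claimed exceeds the 1791-day cap, so +1791 days → 23 August 2025.
Appellate Stay Credit: +58 days → 20 October 2025.
Prosecution Delay Deduction: −362 days → 23 October 2024.

October 23, 2024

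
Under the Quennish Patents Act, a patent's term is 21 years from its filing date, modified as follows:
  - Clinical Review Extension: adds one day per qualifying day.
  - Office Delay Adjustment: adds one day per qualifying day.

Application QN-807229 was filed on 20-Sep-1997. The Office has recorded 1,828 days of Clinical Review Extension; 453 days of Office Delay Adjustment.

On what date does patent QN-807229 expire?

Base term: filing date + 21 years → 20 September 2018.
Clinical Review Extension: +1828 days → 22 September 2023.
Office Delay Adjustment: +453 days → 18 December 2024.

2024-12-18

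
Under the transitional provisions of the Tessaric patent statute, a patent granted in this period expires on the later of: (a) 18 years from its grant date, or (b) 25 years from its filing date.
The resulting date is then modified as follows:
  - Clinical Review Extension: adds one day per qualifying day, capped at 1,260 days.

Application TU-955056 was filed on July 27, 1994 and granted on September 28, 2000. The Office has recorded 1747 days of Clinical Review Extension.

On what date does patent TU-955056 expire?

(a) grant + 18 years → 28 September 2018.
(b) filing + 25 years → 27 July 2019.
Later of the two: 27 July 2019.
Clinical Review Extension: 1747 days claimed exceeds the 1260-day cap, so +1260 days → 7 January 2023.

2023-01-07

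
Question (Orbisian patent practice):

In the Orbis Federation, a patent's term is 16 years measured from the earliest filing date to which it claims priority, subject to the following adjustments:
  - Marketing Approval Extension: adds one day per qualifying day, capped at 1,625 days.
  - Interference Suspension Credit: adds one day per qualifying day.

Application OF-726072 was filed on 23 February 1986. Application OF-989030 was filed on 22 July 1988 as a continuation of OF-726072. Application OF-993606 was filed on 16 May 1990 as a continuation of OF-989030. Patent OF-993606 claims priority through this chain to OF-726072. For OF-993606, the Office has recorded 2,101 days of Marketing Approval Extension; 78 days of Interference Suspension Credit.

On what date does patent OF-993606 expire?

Earliest priority filing: 23 February 1986.
Base term: 23 February 1986 + 16 years → 23 February 2002.
Marketing Approval Extension: 2101 days claimed exceeds the 1625-day cap, so +1625 days → 6 August 2006.
Interference Suspension Credit: +78 days → 23 October 2006.

October 23, 2006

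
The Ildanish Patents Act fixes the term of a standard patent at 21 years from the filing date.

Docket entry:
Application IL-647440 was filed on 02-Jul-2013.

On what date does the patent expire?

Filing date + 21 years → 2 July 2034.

July 2, 2034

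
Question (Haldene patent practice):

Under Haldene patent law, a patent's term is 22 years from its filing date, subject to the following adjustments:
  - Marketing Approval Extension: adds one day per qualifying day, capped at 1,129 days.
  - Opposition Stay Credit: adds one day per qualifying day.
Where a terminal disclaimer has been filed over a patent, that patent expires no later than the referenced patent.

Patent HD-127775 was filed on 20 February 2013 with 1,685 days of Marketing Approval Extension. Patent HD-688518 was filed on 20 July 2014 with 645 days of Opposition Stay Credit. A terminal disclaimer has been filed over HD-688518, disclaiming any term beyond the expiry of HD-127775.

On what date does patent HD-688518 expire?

Natural term of HD-688518:
  Base: filing + 22 years → 20 July 2036.
  Opposition Stay Credit: +645 days → 26 April 2038.
Expiry of referenced patent HD-127775:
  Base: filing + 22 years → 20 February 2035.
  Marketing Approval Extension: 1685 days claimed exceeds the 1129-day cap, so +1129 days → 25 March 2038.
Terminal disclaimer: HD-688518 expires on the earlier of 26 April 2038 and 25 March 2038.

March 25, 2038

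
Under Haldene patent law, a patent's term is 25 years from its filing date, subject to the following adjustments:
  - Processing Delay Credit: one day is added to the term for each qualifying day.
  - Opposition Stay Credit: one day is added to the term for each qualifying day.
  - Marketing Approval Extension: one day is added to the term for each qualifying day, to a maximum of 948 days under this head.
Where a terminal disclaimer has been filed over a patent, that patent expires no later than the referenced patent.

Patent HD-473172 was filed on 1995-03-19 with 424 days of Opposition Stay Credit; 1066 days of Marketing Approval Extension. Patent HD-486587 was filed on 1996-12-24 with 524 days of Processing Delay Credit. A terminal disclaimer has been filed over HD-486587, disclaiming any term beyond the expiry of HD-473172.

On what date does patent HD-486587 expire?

2023-06-01

Natural term of HD-486587:
  Base: filing + 25 years → 24 December 2021.
  Processing Delay Credit: +524 days → 1 June 2023.
Expiry of referenced patent HD-473172:
  Base: filing + 25 years → 19 March 2020.
  Opposition Stay Credit: +424 days → 17 May 2021.
  Marketing Approval Extension: 1066 days claimed exceeds the 948-day cap, so +948 days → 21 December 2023.
Terminal disclaimer: HD-486587 expires on the earlier of 1 June 2023 and 21 December 2023.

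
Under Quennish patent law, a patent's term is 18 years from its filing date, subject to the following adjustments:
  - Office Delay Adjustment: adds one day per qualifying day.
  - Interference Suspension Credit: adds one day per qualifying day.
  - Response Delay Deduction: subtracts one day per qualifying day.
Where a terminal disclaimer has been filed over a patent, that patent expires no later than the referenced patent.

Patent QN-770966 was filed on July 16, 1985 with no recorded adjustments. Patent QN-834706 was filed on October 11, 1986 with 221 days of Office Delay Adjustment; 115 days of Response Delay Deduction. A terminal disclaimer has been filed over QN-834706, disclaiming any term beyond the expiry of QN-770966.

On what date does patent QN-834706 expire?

2003-07-16

Natural term of QN-834706:
  Base: filing + 18 years → 11 October 2004.
  Office Delay Adjustment: +221 days → 20 May 2005.
  Response Delay Deduction: −115 days → 25 January 2005.
Expiry of referenced patent QN-770966:
  Base: filing + 18 years → 16 July 2003.
Terminal disclaimer: QN-834706 expires on the earlier of 25 January 2005 and 16 July 2003.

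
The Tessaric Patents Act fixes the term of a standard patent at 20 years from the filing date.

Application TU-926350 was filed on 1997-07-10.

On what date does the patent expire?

Filing date + 20 years → 10 July 2017.

2017-07-10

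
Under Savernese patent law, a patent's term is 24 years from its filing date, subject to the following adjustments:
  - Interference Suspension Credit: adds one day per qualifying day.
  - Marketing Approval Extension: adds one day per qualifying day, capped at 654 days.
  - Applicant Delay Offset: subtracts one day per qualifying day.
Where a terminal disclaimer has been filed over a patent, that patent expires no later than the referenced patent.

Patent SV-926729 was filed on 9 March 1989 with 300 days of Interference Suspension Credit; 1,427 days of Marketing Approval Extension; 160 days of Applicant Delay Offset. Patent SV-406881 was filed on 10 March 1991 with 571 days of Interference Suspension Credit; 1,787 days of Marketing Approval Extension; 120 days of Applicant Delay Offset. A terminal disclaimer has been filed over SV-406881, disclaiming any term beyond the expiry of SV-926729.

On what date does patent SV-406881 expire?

Natural term of SV-406881:
  Base: filing + 24 years → 10 March 2015.
  Interference Suspension Credit: +571 days → 1 October 2016.
  Marketing Approval Extension: 1787 days claimed exceeds the 654-day cap, so +654 days → 17 July 2018.
  Applicant Delay Offset: −120 days → 19 March 2018.
Expiry of referenced patent SV-926729:
  Base: filing + 24 years → 9 March 2013.
  Interference Suspension Credit: +300 days → 3 January 2014.
  Marketing Approval Extension: 1427 days claimed exceeds the 654-day cap, so +654 days → 19 October 2015.
  Applicant Delay Offset: −160 days → 12 May 2015.
Terminal disclaimer: SV-406881 expires on the earlier of 19 March 2018 and 12 May 2015.

May 12, 2015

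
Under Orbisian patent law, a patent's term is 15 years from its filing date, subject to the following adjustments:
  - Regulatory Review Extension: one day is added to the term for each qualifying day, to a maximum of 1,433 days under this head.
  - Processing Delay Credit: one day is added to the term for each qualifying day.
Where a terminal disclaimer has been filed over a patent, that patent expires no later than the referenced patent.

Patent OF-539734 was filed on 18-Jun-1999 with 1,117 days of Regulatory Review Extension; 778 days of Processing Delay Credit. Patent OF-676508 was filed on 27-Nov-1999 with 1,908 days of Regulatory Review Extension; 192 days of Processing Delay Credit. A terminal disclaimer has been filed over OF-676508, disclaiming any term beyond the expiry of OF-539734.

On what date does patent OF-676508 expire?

Natural term of OF-676508:
  Base: filing + 15 years → 27 November 2014.
  Regulatory Review Extension: 1908 days claimed exceeds the 1433-day cap, so +1433 days → 30 October 2018.
  Processing Delay Credit: +192 days → 10 May 2019.
Expiry of referenced patent OF-539734:
  Base: filing + 15 years → 18 June 2014.
  Regulatory Review Extension: 1117 days (within the 1433-day cap) → +1117 days → 9 July 2017.
  Processing Delay Credit: +778 days → 26 August 2019.
Terminal disclaimer: OF-676508 expires on the earlier of 10 May 2019 and 26 August 2019.

May 10, 2019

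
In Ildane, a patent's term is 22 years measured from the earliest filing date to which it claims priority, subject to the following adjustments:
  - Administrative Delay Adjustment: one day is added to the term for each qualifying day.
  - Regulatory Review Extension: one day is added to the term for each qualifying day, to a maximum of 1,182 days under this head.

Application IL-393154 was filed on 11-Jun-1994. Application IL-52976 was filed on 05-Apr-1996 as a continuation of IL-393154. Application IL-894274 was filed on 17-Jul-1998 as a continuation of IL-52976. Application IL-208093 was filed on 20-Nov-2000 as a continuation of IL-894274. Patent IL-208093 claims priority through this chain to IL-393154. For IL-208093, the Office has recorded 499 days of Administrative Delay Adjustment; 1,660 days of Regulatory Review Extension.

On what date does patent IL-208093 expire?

January 17, 2021

Earliest priority filing: 11 June 1994.
Base term: 11 June 1994 + 22 years → 11 June 2016.
Administrative Delay Adjustment: +499 days → 23 October 2017.
Regulatory Review Extension: 1660 days claimed exceeds the 1182-day cap, so +1182 days → 17 January 2021.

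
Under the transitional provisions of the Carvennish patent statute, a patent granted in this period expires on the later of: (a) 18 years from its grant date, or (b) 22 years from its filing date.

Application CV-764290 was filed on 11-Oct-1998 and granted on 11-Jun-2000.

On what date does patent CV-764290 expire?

(a) grant + 18 years → 11 June 2018.
(b) filing + 22 years → 11 October 2020.
Later of the two: 11 October 2020.

October 11, 2020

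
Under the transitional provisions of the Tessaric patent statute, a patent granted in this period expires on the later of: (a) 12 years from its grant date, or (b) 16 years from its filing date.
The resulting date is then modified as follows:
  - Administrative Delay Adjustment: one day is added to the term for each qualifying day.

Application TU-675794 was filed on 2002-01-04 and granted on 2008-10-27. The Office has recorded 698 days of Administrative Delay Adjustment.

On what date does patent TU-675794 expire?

2022-09-25

(a) grant + 12 years → 27 October 2020.
(b) filing + 16 years → 4 January 2018.
Later of the two: 27 October 2020.
Administrative Delay Adjustment: +698 days → 25 September 2022.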